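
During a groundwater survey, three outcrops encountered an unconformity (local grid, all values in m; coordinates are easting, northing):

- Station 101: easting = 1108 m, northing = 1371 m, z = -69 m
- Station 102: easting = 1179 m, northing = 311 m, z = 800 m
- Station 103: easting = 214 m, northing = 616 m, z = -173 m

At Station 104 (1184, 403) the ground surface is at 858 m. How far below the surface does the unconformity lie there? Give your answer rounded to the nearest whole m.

125 m

Two edge vectors: Station 101→Station 102 = (71, -1060, 869), Station 101→Station 103 = (-894, -755, -104).
Normal n = (Station 101→Station 102) × (Station 101→Station 103) = (766335, -769502, -1001245).
So ∂z/∂easting = −n_x/n_z = 0.76538 and ∂z/∂northing = −n_y/n_z = −0.76855.
Intercept c from Station 101: -69 − 848.04 + 1053.68 = 136.63.
At (1184, 403): z_contact = 906.2 − 309.7 + 136.63 = 733.1 m.
Depth below ground = 858 − 733.1 = 125 m.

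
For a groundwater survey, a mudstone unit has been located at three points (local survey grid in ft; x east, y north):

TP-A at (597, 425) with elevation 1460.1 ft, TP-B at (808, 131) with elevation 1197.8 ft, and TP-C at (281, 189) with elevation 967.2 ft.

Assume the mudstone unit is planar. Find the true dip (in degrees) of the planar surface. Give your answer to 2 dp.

55.09°

Let the plane be z = a·x + b·y + c.
TP-B−TP-A: 211a − 294b = −262.3;  TP-C−TP-A: −316a − 236b = −492.9.
Solving gives a = 0.58171, b = 1.30966.
Gradient magnitude |∇z| = √(a² + b²) = √(0.33838 + 1.71521) = 1.43304.
True dip = arctan(1.43304) = 55.09°, dipping toward SSW (azimuth ≈ 204°).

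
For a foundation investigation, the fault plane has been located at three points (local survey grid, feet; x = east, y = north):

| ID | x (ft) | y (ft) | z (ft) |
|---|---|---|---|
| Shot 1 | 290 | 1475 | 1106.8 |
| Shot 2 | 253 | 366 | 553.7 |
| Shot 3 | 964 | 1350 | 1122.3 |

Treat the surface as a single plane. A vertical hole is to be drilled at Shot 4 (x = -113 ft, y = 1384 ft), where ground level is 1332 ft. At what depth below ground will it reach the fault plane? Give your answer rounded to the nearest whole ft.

Let the plane be z = a·x + b·y + c.
Shot 2−Shot 1: −37a − 1109b = −553.1;  Shot 3−Shot 1: 674a − 125b = 15.5.
Solving gives a = 0.11478, b = 0.49491.
Then c = 1106.8 − a·290 − b·1475 = 343.52.
At (-113, 1384): z_contact = −13.0 + 685.0 + 343.52 = 1015.5 ft.
Depth below ground = 1332 − 1015.5 = 316 ft.

316 ft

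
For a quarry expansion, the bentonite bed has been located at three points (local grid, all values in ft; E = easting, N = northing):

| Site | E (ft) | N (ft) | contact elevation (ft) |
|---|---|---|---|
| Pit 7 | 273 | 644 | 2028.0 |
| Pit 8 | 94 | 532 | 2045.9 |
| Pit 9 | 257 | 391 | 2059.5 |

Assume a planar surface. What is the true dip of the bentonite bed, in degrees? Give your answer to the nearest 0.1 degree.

7.1°

Let the plane be z = a·E + b·N + c.
Pit 8−Pit 7: −179a − 112b = 17.9;  Pit 9−Pit 7: −16a − 253b = 31.5.
Solving gives a = −0.02301, b = −0.12305.
Gradient magnitude |∇z| = √(a² + b²) = √(0.00053 + 0.01514) = 0.12518.
True dip = arctan(0.12518) = 7.1°, dipping toward N (azimuth ≈ 011°).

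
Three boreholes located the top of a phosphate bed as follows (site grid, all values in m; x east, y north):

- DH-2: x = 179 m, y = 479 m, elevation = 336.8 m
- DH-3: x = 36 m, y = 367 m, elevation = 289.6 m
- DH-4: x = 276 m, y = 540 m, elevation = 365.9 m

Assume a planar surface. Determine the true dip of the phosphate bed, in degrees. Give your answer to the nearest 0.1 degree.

14.8°

Two edge vectors: DH-2→DH-3 = (-143, -112, -47.2), DH-2→DH-4 = (97, 61, 29.1).
Normal n = (DH-2→DH-3) × (DH-2→DH-4) = (-380, -417.1, 2141).
So ∂z/∂x = −n_x/n_z = 0.17749 and ∂z/∂y = −n_y/n_z = 0.19482.
Gradient magnitude |∇z| = √(a² + b²) = √(0.03150 + 0.03795) = 0.26354.
True dip = arctan(0.26354) = 14.8°, dipping toward SW (azimuth ≈ 222°).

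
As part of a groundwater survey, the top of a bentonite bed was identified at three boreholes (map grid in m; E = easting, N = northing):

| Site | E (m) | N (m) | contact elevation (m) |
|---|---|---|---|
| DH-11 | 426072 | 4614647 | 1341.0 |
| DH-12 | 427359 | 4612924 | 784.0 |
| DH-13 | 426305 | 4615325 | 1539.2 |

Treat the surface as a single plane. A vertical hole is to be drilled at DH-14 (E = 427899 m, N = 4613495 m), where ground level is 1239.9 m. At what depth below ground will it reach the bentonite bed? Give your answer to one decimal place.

Two edge vectors: DH-11→DH-12 = (1287, -1723, -557), DH-11→DH-13 = (233, 678, 198.2).
Normal n = (DH-11→DH-12) × (DH-11→DH-13) = (36147.4, -384864.4, 1274045).
So ∂z/∂E = −n_x/n_z = −0.028372153 and ∂z/∂N = −n_y/n_z = 0.302080696.
Intercept c from DH-11: 1341 + 12088.58 − 1393995.78 = −1380566.20.
At (427899, 4613495): z_contact = −12140.42 + 1393647.78 − 1380566.20 = 941.17 m.
Depth below ground = 1239.9 − 941.17 = 298.7 m.

298.7 m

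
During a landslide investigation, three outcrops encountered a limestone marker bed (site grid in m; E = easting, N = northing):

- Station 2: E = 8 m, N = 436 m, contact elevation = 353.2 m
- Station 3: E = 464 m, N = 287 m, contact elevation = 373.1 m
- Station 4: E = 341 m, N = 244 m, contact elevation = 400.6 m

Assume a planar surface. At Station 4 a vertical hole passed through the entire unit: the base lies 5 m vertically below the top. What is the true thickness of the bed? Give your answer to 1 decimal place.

Two edge vectors: Station 2→Station 3 = (456, -149, 19.9), Station 2→Station 4 = (333, -192, 47.4).
Normal n = (Station 2→Station 3) × (Station 2→Station 4) = (-3241.8, -14987.7, -37935).
So ∂z/∂E = −n_x/n_z = −0.08546 and ∂z/∂N = −n_y/n_z = −0.39509.
|∇z| = √(a²+b²) = 0.40423, so dip δ = arctan(0.40423) = 22.01°.
True thickness = vertical thickness × cos δ = 5 × cos 22.01° = 4.6 m.

4.6 m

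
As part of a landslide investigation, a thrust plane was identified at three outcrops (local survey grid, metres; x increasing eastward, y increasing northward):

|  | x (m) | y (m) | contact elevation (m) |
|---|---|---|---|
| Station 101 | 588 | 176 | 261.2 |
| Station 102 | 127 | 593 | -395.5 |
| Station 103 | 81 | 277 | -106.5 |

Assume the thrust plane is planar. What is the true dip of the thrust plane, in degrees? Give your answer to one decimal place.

Let the plane be z = a·x + b·y + c.
Station 102−Station 101: −461a + 417b = −656.7;  Station 103−Station 101: −507a + 101b = −367.7.
Solving gives a = 0.52775, b = −0.99138.
Gradient magnitude |∇z| = √(a² + b²) = √(0.27852 + 0.98284) = 1.12310.
True dip = arctan(1.12310) = 48.3°, dipping toward NNW (azimuth ≈ 332°).

48.3°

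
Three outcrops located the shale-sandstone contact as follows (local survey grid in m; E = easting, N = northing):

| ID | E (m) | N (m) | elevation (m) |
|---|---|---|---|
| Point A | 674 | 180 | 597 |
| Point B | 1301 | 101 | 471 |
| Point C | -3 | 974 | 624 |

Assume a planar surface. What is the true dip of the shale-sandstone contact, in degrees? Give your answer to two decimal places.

15.04°

Let the plane be z = a·E + b·N + c.
Point B−Point A: 627a − 79b = −126;  Point C−Point A: −677a + 794b = 27.
Solving gives a = −0.22034, b = −0.15387.
Gradient magnitude |∇z| = √(a² + b²) = √(0.04855 + 0.02368) = 0.26875.
True dip = arctan(0.26875) = 15.04°, dipping toward NE (azimuth ≈ 055°).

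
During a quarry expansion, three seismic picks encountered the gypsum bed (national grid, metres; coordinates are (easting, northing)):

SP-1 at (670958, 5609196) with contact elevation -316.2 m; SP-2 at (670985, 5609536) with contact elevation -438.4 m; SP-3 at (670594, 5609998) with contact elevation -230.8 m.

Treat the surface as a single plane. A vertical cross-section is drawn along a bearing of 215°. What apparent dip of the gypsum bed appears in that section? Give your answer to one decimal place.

Two edge vectors: SP-1→SP-2 = (27, 340, -122.2), SP-1→SP-3 = (-364, 802, 85.4).
Normal n = (SP-1→SP-2) × (SP-1→SP-3) = (127040.4, 42175, 145414).
So ∂z/∂E = −n_x/n_z = −0.87365 and ∂z/∂N = −n_y/n_z = −0.29003.
Unit vector along 215° is (sin 215°, cos 215°) = (-0.5736, -0.8192).
Slope in that direction = a·(-0.5736) + b·(-0.8192) = 0.73868.
Apparent dip = arctan|0.73868| = 36.5° (true dip is 42.6°, so apparent ≤ true as expected).

36.5°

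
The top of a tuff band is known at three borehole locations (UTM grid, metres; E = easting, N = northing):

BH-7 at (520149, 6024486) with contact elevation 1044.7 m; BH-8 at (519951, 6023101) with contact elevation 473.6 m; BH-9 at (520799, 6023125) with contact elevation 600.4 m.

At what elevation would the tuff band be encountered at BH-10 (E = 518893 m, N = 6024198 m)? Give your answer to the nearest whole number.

Let the plane be z = a·E + b·N + c.
BH-8−BH-7: −198a − 1385b = −571.1;  BH-9−BH-7: 650a − 1361b = −444.3.
Solving gives a = 0.13841816, b = 0.39255827.
Then c = 1044.7 − a·520149 − b·6024486 = −2435915.17.
At (518893, 6024198): z = 71824.2 + 2364848.7 − 2435915.17 = 757.8 m.

758 m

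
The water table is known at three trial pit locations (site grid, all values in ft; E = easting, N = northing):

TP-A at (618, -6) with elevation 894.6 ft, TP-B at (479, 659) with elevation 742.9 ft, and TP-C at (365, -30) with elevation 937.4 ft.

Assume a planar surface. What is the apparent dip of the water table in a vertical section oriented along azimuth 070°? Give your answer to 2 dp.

Let the plane be z = a·E + b·N + c.
TP-B−TP-A: −139a + 665b = −151.7;  TP-C−TP-A: −253a − 24b = 42.8.
Solving gives a = −0.14466, b = −0.25836.
Unit vector along 070° is (sin 70°, cos 70°) = (0.9397, 0.3420).
Slope in that direction = a·(0.9397) + b·(0.3420) = −0.22430.
Apparent dip = arctan|0.22430| = 12.64° (true dip is 16.5°, so apparent ≤ true as expected).

12.64°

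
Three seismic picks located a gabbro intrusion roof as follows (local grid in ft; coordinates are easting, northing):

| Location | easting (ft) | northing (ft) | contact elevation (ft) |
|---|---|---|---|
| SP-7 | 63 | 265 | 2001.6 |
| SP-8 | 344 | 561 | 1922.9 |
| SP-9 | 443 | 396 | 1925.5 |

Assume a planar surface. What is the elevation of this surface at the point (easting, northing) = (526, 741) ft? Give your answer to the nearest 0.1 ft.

1873.2 ft

Two edge vectors: SP-7→SP-8 = (281, 296, -78.7), SP-7→SP-9 = (380, 131, -76.1).
Normal n = (SP-7→SP-8) × (SP-7→SP-9) = (-12215.9, -8521.9, -75669).
So ∂z/∂easting = −n_x/n_z = −0.16144 and ∂z/∂northing = −n_y/n_z = −0.11262.
Intercept c from SP-7: 2001.6 + 10.17 + 29.84 = 2041.62.
At (526, 741): z = −84.9 − 83.5 + 2041.62 = 1873.2 ft.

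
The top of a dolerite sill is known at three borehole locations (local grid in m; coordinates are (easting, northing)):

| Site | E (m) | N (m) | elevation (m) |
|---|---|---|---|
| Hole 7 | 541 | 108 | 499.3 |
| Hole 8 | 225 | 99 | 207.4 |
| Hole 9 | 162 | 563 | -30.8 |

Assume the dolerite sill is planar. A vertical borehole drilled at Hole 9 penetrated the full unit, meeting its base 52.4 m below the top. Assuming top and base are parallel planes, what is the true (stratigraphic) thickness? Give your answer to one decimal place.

Two edge vectors: Hole 7→Hole 8 = (-316, -9, -291.9), Hole 7→Hole 9 = (-379, 455, -530.1).
Normal n = (Hole 7→Hole 8) × (Hole 7→Hole 9) = (137585.4, -56881.5, -147191).
So ∂z/∂E = −n_x/n_z = 0.93474 and ∂z/∂N = −n_y/n_z = −0.38645.
|∇z| = √(a²+b²) = 1.01147, so dip δ = arctan(1.01147) = 45.33°.
True thickness = vertical thickness × cos δ = 52.4 × cos 45.33° = 36.8 m.

36.8 m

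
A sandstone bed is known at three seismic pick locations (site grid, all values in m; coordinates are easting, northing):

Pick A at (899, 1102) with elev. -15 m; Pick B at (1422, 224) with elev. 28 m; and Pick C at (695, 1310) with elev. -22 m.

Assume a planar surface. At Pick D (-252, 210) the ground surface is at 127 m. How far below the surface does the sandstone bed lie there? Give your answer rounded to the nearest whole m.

31 m

Two edge vectors: Pick A→Pick B = (523, -878, 43), Pick A→Pick C = (-204, 208, -7).
Normal n = (Pick A→Pick B) × (Pick A→Pick C) = (-2798, -5111, -70328).
So ∂z/∂easting = −n_x/n_z = −0.03979 and ∂z/∂northing = −n_y/n_z = −0.07267.
Intercept c from Pick A: -15 + 35.77 + 80.09 = 100.85.
At (-252, 210): z_contact = 10.0 − 15.3 + 100.85 = 95.6 m.
Depth below ground = 127 − 95.6 = 31 m.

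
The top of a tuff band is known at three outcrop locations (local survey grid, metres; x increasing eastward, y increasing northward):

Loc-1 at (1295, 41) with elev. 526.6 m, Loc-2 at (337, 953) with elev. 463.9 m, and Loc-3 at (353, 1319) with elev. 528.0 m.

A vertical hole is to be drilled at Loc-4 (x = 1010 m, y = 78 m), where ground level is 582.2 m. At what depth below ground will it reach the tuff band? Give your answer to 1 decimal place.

113.0 m

Two edge vectors: Loc-1→Loc-2 = (-958, 912, -62.7), Loc-1→Loc-3 = (-942, 1278, 1.4).
Normal n = (Loc-1→Loc-2) × (Loc-1→Loc-3) = (81407.4, 60404.6, -365220).
So ∂z/∂x = −n_x/n_z = 0.222900 and ∂z/∂y = −n_y/n_z = 0.165392.
Intercept c from Loc-1: 526.6 − 288.66 − 6.78 = 231.16.
At (1010, 78): z_contact = 225.13 + 12.90 + 231.16 = 469.19 m.
Depth below ground = 582.2 − 469.19 = 113.0 m.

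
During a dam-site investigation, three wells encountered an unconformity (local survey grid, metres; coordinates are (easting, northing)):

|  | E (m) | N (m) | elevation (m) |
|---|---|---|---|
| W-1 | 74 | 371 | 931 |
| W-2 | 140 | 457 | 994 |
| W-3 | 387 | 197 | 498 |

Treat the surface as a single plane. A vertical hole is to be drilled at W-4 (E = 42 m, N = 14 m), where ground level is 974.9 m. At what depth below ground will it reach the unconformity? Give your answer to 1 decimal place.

Let the plane be z = a·E + b·N + c.
W-2−W-1: 66a + 86b = 63;  W-3−W-1: 313a − 174b = −433.
Solving gives a = −0.68424, b = 1.25767.
Then c = 931 − a·74 − b·371 = 515.04.
At (42, 14): z_contact = −28.74 + 17.61 + 515.04 = 503.91 m.
Depth below ground = 974.9 − 503.91 = 471.0 m.

471.0 m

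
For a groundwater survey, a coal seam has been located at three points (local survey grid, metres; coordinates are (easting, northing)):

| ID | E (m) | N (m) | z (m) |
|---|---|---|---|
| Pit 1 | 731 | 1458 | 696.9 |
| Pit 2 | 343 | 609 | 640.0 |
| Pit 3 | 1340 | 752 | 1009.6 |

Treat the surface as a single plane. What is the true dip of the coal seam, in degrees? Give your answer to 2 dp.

21.88°

Two edge vectors: Pit 1→Pit 2 = (-388, -849, -56.9), Pit 1→Pit 3 = (609, -706, 312.7).
Normal n = (Pit 1→Pit 2) × (Pit 1→Pit 3) = (-305653.7, 86675.5, 790969).
So ∂z/∂E = −n_x/n_z = 0.38643 and ∂z/∂N = −n_y/n_z = −0.10958.
Gradient magnitude |∇z| = √(a² + b²) = √(0.14933 + 0.01201) = 0.40167.
True dip = arctan(0.40167) = 21.88°, dipping toward WNW (azimuth ≈ 286°).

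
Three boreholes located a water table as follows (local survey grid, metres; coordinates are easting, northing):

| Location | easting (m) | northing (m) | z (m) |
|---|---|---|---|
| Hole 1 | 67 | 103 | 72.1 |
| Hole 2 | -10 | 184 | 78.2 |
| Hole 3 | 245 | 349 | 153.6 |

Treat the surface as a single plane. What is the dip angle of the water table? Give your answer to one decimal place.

15.0°

Two edge vectors: Hole 1→Hole 2 = (-77, 81, 6.1), Hole 1→Hole 3 = (178, 246, 81.5).
Normal n = (Hole 1→Hole 2) × (Hole 1→Hole 3) = (5100.9, 7361.3, -33360).
So ∂z/∂easting = −n_x/n_z = 0.15290 and ∂z/∂northing = −n_y/n_z = 0.22066.
Gradient magnitude |∇z| = √(a² + b²) = √(0.02338 + 0.04869) = 0.26846.
True dip = arctan(0.26846) = 15.0°, dipping toward SW (azimuth ≈ 215°).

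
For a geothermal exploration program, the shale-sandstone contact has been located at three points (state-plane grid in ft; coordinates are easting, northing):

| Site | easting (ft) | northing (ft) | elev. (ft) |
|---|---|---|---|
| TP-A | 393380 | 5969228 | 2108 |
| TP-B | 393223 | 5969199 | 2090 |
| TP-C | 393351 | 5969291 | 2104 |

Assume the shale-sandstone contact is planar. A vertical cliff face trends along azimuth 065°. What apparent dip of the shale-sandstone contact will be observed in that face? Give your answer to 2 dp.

5.79°

Two edge vectors: TP-A→TP-B = (-157, -29, -18), TP-A→TP-C = (-29, 63, -4).
Normal n = (TP-A→TP-B) × (TP-A→TP-C) = (1250, -106, -10732).
So ∂z/∂easting = −n_x/n_z = 0.11647 and ∂z/∂northing = −n_y/n_z = −0.00988.
Unit vector along 065° is (sin 65°, cos 65°) = (0.9063, 0.4226).
Slope in that direction = a·(0.9063) + b·(0.4226) = 0.10139.
Apparent dip = arctan|0.10139| = 5.79° (true dip is 6.7°, so apparent ≤ true as expected).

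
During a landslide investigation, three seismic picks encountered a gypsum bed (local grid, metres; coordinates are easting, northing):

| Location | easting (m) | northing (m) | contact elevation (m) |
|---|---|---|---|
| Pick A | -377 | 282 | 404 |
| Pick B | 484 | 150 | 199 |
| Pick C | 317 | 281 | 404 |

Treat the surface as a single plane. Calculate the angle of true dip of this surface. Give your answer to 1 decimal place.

Let the plane be z = a·easting + b·northing + c.
Pick B−Pick A: 861a − 132b = −205;  Pick C−Pick A: 694a − 1b = 0.
Solving gives a = 0.00226, b = 1.56777.
Gradient magnitude |∇z| = √(a² + b²) = √(0.00001 + 2.45789) = 1.56777.
True dip = arctan(1.56777) = 57.5°, dipping toward S (azimuth ≈ 180°).

57.5°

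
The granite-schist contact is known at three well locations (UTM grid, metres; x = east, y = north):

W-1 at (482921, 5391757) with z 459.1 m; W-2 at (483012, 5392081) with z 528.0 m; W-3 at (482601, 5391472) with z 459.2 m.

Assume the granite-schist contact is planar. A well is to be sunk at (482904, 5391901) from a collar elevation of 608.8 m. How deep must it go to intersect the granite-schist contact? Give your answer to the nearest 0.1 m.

104.5 m

Let the plane be z = a·x + b·y + c.
W-2−W-1: 91a + 324b = 68.9;  W-3−W-1: −320a − 285b = 0.1.
Solving gives a = −0.252992475, b = 0.283710850.
Then c = 459.1 − a·482921 − b·5391757 = −1407065.48.
At (482904, 5391901): z_contact = −122171.08 + 1529740.81 − 1407065.48 = 504.26 m.
Depth below ground = 608.8 − 504.26 = 104.5 m.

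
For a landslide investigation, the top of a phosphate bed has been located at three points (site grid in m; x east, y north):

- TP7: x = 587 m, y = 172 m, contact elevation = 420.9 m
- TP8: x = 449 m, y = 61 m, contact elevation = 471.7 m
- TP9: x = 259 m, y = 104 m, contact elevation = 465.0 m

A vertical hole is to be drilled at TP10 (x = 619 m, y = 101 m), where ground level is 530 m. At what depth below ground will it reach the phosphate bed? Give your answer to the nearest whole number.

Two edge vectors: TP7→TP8 = (-138, -111, 50.8), TP7→TP9 = (-328, -68, 44.1).
Normal n = (TP7→TP8) × (TP7→TP9) = (-1440.7, -10576.6, -27024).
So ∂z/∂x = −n_x/n_z = −0.05331 and ∂z/∂y = −n_y/n_z = −0.39138.
Intercept c from TP7: 420.9 + 31.29 + 67.32 = 519.51.
At (619, 101): z_contact = −33.0 − 39.5 + 519.51 = 447.0 m.
Depth below ground = 530 − 447.0 = 83 m.

83 m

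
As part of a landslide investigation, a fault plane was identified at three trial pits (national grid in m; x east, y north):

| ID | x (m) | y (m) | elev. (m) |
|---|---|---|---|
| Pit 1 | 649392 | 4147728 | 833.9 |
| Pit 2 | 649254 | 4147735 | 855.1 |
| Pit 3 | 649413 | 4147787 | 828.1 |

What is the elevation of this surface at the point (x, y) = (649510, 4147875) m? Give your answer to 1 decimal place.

Two edge vectors: Pit 1→Pit 2 = (-138, 7, 21.2), Pit 1→Pit 3 = (21, 59, -5.8).
Normal n = (Pit 1→Pit 2) × (Pit 1→Pit 3) = (-1291.4, -355.2, -8289).
So ∂z/∂x = −n_x/n_z = −0.155796839 and ∂z/∂y = −n_y/n_z = −0.042851972.
Intercept c from Pit 1: 833.9 + 101173.22 + 177738.33 = 279745.45.
At (649510, 4147875): z = −101191.6 − 177744.6 + 279745.45 = 809.2 m.

809.2 m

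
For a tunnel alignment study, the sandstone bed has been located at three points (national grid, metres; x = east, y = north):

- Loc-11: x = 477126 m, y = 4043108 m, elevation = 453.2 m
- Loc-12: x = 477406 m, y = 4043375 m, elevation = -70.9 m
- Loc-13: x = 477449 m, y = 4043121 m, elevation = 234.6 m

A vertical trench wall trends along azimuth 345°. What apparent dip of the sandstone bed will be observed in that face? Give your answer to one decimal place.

47.8°

Let the plane be z = a·x + b·y + c.
Loc-12−Loc-11: 280a + 267b = −524.1;  Loc-13−Loc-11: 323a + 13b = −218.6.
Solving gives a = −0.62412, b = −1.30841.
Unit vector along 345° is (sin 345°, cos 345°) = (-0.2588, 0.9659).
Slope in that direction = a·(-0.2588) + b·(0.9659) = −1.10230.
Apparent dip = arctan|1.10230| = 47.8° (true dip is 55.4°, so apparent ≤ true as expected).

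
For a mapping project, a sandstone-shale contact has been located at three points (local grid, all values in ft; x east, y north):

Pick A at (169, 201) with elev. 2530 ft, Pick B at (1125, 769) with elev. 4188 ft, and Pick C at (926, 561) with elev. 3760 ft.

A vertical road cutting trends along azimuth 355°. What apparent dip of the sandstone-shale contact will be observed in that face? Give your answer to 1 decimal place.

39.2°

Let the plane be z = a·x + b·y + c.
Pick B−Pick A: 956a + 568b = 1658;  Pick C−Pick A: 757a + 360b = 1230.
Solving gives a = 1.18579, b = 0.92321.
Unit vector along 355° is (sin 355°, cos 355°) = (-0.0872, 0.9962).
Slope in that direction = a·(-0.0872) + b·(0.9962) = 0.81635.
Apparent dip = arctan|0.81635| = 39.2° (true dip is 56.4°, so apparent ≤ true as expected).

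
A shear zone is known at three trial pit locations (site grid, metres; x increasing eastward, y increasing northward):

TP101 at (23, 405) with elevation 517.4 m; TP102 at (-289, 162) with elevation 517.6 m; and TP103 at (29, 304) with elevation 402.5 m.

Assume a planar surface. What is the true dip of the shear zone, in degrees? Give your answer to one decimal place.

Two edge vectors: TP101→TP102 = (-312, -243, 0.2), TP101→TP103 = (6, -101, -114.9).
Normal n = (TP101→TP102) × (TP101→TP103) = (27940.9, -35847.6, 32970).
So ∂z/∂x = −n_x/n_z = −0.84746 and ∂z/∂y = −n_y/n_z = 1.08728.
Gradient magnitude |∇z| = √(a² + b²) = √(0.71820 + 1.18218) = 1.37854.
True dip = arctan(1.37854) = 54.0°, dipping toward SE (azimuth ≈ 142°).

54.0°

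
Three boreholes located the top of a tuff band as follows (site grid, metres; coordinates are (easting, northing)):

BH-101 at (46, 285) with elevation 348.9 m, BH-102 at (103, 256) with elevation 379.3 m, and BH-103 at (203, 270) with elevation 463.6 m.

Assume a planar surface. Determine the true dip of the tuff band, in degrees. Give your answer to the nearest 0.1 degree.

Let the plane be z = a·E + b·N + c.
BH-102−BH-101: 57a − 29b = 30.4;  BH-103−BH-101: 157a − 15b = 114.7.
Solving gives a = 0.77618, b = 0.47731.
Gradient magnitude |∇z| = √(a² + b²) = √(0.60245 + 0.22783) = 0.91120.
True dip = arctan(0.91120) = 42.3°, dipping toward WSW (azimuth ≈ 238°).

42.3°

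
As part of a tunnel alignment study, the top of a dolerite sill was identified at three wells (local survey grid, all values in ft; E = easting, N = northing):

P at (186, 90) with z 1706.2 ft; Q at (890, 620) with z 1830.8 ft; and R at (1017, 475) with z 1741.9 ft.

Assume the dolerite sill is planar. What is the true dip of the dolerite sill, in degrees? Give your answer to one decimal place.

Two edge vectors: P→Q = (704, 530, 124.6), P→R = (831, 385, 35.7).
Normal n = (P→Q) × (P→R) = (-29050, 78409.8, -169390).
So ∂z/∂E = −n_x/n_z = −0.17150 and ∂z/∂N = −n_y/n_z = 0.46290.
Gradient magnitude |∇z| = √(a² + b²) = √(0.02941 + 0.21427) = 0.49364.
True dip = arctan(0.49364) = 26.3°, dipping toward SSE (azimuth ≈ 160°).

26.3°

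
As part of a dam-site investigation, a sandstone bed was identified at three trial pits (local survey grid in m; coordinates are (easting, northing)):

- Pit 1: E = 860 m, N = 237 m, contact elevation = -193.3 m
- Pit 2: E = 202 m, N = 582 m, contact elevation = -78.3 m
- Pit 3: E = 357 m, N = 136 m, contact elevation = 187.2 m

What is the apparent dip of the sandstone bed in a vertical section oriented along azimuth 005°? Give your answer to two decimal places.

40.40°

Let the plane be z = a·E + b·N + c.
Pit 2−Pit 1: −658a + 345b = 115;  Pit 3−Pit 1: −503a − 101b = 380.5.
Solving gives a = −0.59538, b = −0.80221.
Unit vector along 005° is (sin 5°, cos 5°) = (0.0872, 0.9962).
Slope in that direction = a·(0.0872) + b·(0.9962) = −0.85105.
Apparent dip = arctan|0.85105| = 40.40° (true dip is 45.0°, so apparent ≤ true as expected).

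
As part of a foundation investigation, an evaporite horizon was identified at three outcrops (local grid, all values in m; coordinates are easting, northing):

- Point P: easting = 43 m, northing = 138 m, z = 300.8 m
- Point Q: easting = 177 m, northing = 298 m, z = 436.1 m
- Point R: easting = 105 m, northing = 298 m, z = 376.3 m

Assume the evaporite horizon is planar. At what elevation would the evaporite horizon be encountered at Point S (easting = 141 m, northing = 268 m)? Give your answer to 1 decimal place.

401.7 m

Let the plane be z = a·easting + b·northing + c.
Point Q−Point P: 134a + 160b = 135.3;  Point R−Point P: 62a + 160b = 75.5.
Solving gives a = 0.83056, b = 0.15003.
Then c = 300.8 − a·43 − b·138 = 244.38.
At (141, 268): z = 117.1 + 40.2 + 244.38 = 401.7 m.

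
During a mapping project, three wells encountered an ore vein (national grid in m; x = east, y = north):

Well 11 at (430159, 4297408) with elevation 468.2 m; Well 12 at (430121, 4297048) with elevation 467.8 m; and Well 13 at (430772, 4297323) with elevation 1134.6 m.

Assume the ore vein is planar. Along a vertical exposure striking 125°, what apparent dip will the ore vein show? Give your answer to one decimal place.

Let the plane be z = a·x + b·y + c.
Well 12−Well 11: −38a − 360b = −0.4;  Well 13−Well 11: 613a − 85b = 666.4.
Solving gives a = 1.07158, b = −0.11200.
Unit vector along 125° is (sin 125°, cos 125°) = (0.8192, -0.5736).
Slope in that direction = a·(0.8192) + b·(-0.5736) = 0.94203.
Apparent dip = arctan|0.94203| = 43.3° (true dip is 47.1°, so apparent ≤ true as expected).

43.3°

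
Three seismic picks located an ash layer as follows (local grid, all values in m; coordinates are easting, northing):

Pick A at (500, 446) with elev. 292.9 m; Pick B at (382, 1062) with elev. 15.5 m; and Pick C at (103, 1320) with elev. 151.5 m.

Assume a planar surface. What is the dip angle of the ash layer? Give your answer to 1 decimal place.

Let the plane be z = a·easting + b·northing + c.
Pick B−Pick A: −118a + 616b = −277.4;  Pick C−Pick A: −397a + 874b = −141.4.
Solving gives a = −1.09847, b = −0.66075.
Gradient magnitude |∇z| = √(a² + b²) = √(1.20663 + 0.43658) = 1.28188.
True dip = arctan(1.28188) = 52.0°, dipping toward ENE (azimuth ≈ 059°).

52.0°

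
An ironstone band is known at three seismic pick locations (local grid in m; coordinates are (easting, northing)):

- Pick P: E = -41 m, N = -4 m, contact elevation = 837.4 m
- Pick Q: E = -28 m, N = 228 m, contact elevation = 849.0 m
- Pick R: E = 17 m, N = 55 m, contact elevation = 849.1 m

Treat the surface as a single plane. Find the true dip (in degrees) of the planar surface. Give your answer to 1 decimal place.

Let the plane be z = a·E + b·N + c.
Pick Q−Pick P: 13a + 232b = 11.6;  Pick R−Pick P: 58a + 59b = 11.7.
Solving gives a = 0.15998, b = 0.04104.
Gradient magnitude |∇z| = √(a² + b²) = √(0.02559 + 0.00168) = 0.16516.
True dip = arctan(0.16516) = 9.4°, dipping toward WSW (azimuth ≈ 256°).

9.4°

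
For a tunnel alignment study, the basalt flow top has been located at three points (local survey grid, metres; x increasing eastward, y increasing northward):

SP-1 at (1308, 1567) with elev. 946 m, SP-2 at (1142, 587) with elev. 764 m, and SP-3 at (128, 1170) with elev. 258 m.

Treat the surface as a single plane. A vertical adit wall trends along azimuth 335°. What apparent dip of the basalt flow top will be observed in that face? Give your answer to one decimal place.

Let the plane be z = a·x + b·y + c.
SP-2−SP-1: −166a − 980b = −182;  SP-3−SP-1: −1180a − 397b = −688.
Solving gives a = 0.55203, b = 0.09221.
Unit vector along 335° is (sin 335°, cos 335°) = (-0.4226, 0.9063).
Slope in that direction = a·(-0.4226) + b·(0.9063) = −0.14973.
Apparent dip = arctan|0.14973| = 8.5° (true dip is 29.2°, so apparent ≤ true as expected).

8.5°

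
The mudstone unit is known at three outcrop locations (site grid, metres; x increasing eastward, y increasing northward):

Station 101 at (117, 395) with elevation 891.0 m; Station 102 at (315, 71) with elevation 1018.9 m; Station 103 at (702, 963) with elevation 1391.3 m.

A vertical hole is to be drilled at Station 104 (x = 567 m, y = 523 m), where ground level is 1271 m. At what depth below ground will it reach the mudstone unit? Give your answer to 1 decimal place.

Let the plane be z = a·x + b·y + c.
Station 102−Station 101: 198a − 324b = 127.9;  Station 103−Station 101: 585a + 568b = 500.3.
Solving gives a = 0.77729, b = 0.08026.
Then c = 891 − a·117 − b·395 = 768.36.
At (567, 523): z_contact = 440.72 + 41.97 + 768.36 = 1251.05 m.
Depth below ground = 1271 − 1251.05 = 19.9 m.

19.9 m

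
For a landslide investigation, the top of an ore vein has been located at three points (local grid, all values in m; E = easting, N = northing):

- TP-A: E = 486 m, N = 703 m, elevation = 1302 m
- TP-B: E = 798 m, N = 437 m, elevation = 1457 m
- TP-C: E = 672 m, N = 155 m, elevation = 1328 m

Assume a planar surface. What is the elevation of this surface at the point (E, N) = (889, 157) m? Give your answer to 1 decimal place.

Two edge vectors: TP-A→TP-B = (312, -266, 155), TP-A→TP-C = (186, -548, 26).
Normal n = (TP-A→TP-B) × (TP-A→TP-C) = (78024, 20718, -121500).
So ∂z/∂E = −n_x/n_z = 0.64217 and ∂z/∂N = −n_y/n_z = 0.17052.
Intercept c from TP-A: 1302 − 312.10 − 119.87 = 870.03.
At (889, 157): z = 570.9 + 26.8 + 870.03 = 1467.7 m.

1467.7 m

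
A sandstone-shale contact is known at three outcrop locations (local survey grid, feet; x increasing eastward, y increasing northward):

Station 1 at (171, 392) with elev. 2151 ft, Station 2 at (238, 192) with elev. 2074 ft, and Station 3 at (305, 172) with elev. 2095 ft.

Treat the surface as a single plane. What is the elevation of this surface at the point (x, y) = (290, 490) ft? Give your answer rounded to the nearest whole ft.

2261 ft

Two edge vectors: Station 1→Station 2 = (67, -200, -77), Station 1→Station 3 = (134, -220, -56).
Normal n = (Station 1→Station 2) × (Station 1→Station 3) = (-5740, -6566, 12060).
So ∂z/∂x = −n_x/n_z = 0.47595 and ∂z/∂y = −n_y/n_z = 0.54444.
Intercept c from Station 1: 2151 − 81.39 − 213.42 = 1856.19.
At (290, 490): z = 138.0 + 266.8 + 1856.19 = 2261.0 ft.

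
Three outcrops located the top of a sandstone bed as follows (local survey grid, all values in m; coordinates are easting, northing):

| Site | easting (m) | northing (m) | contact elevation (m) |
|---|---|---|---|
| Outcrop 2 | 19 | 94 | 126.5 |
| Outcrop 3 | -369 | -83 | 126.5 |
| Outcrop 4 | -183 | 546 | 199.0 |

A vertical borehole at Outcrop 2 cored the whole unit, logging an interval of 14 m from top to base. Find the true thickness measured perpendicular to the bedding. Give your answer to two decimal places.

13.85 m

Let the plane be z = a·easting + b·northing + c.
Outcrop 3−Outcrop 2: −388a − 177b = 0;  Outcrop 4−Outcrop 2: −202a + 452b = 72.5.
Solving gives a = −0.06078, b = 0.13324.
|∇z| = √(a²+b²) = 0.14644, so dip δ = arctan(0.14644) = 8.33°.
True thickness = vertical thickness × cos δ = 14 × cos 8.33° = 13.85 m.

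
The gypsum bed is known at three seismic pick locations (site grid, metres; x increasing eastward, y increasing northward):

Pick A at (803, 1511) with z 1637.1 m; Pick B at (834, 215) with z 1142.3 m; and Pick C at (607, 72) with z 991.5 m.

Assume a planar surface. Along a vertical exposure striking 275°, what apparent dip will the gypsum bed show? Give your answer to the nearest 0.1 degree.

20.9°

Let the plane be z = a·x + b·y + c.
Pick B−Pick A: 31a − 1296b = −494.8;  Pick C−Pick A: −196a − 1439b = −645.6.
Solving gives a = 0.41751, b = 0.39178.
Unit vector along 275° is (sin 275°, cos 275°) = (-0.9962, 0.0872).
Slope in that direction = a·(-0.9962) + b·(0.0872) = −0.38178.
Apparent dip = arctan|0.38178| = 20.9° (true dip is 29.8°, so apparent ≤ true as expected).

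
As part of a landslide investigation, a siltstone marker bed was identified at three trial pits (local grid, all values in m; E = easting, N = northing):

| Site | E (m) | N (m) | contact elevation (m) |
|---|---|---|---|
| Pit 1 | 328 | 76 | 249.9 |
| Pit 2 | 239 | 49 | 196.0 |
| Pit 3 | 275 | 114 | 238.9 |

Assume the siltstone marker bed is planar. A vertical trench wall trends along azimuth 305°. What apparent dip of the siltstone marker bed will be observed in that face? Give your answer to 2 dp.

Two edge vectors: Pit 1→Pit 2 = (-89, -27, -53.9), Pit 1→Pit 3 = (-53, 38, -11).
Normal n = (Pit 1→Pit 2) × (Pit 1→Pit 3) = (2345.2, 1877.7, -4813).
So ∂z/∂E = −n_x/n_z = 0.48726 and ∂z/∂N = −n_y/n_z = 0.39013.
Unit vector along 305° is (sin 305°, cos 305°) = (-0.8192, 0.5736).
Slope in that direction = a·(-0.8192) + b·(0.5736) = −0.17537.
Apparent dip = arctan|0.17537| = 9.95° (true dip is 32.0°, so apparent ≤ true as expected).

9.95°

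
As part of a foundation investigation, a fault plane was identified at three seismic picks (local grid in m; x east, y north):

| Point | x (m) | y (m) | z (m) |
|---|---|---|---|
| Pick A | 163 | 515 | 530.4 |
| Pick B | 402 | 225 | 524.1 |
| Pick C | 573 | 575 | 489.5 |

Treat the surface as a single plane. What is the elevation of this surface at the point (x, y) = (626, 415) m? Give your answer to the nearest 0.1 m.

Let the plane be z = a·x + b·y + c.
Pick B−Pick A: 239a − 290b = −6.3;  Pick C−Pick A: 410a + 60b = −40.9.
Solving gives a = −0.09186, b = −0.05398.
Then c = 530.4 − a·163 − b·515 = 573.17.
At (626, 415): z = −57.5 − 22.4 + 573.17 = 493.3 m.

493.3 m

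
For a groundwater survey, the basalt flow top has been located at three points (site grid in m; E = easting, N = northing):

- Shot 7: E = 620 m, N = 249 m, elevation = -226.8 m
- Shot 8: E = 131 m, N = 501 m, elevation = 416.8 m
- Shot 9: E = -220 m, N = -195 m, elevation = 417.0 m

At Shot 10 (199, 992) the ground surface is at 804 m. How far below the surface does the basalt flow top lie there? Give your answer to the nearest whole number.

Let the plane be z = a·E + b·N + c.
Shot 8−Shot 7: −489a + 252b = 643.6;  Shot 9−Shot 7: −840a − 444b = 643.8.
Solving gives a = −1.04478, b = 0.52660.
Then c = -226.8 − a·620 − b·249 = 289.84.
At (199, 992): z_contact = −207.9 + 522.4 + 289.84 = 604.3 m.
Depth below ground = 804 − 604.3 = 200 m.

200 m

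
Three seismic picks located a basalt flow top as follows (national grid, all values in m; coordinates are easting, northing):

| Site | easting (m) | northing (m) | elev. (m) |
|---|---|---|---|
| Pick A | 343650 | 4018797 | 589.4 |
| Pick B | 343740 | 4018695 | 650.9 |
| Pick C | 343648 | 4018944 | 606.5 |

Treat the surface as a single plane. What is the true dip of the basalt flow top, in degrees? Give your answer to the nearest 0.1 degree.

40.0°

Two edge vectors: Pick A→Pick B = (90, -102, 61.5), Pick A→Pick C = (-2, 147, 17.1).
Normal n = (Pick A→Pick B) × (Pick A→Pick C) = (-10784.7, -1662, 13026).
So ∂z/∂easting = −n_x/n_z = 0.82794 and ∂z/∂northing = −n_y/n_z = 0.12759.
Gradient magnitude |∇z| = √(a² + b²) = √(0.68548 + 0.01628) = 0.83771.
True dip = arctan(0.83771) = 40.0°, dipping toward W (azimuth ≈ 261°).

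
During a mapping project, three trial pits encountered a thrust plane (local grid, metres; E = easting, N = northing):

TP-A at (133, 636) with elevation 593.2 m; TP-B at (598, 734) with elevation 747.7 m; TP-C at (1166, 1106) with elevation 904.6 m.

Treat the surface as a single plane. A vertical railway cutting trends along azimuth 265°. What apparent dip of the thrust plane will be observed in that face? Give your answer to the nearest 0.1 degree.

Let the plane be z = a·E + b·N + c.
TP-B−TP-A: 465a + 98b = 154.5;  TP-C−TP-A: 1033a + 470b = 311.4.
Solving gives a = 0.35884, b = −0.12613.
Unit vector along 265° is (sin 265°, cos 265°) = (-0.9962, -0.0872).
Slope in that direction = a·(-0.9962) + b·(-0.0872) = −0.34648.
Apparent dip = arctan|0.34648| = 19.1° (true dip is 20.8°, so apparent ≤ true as expected).

19.1°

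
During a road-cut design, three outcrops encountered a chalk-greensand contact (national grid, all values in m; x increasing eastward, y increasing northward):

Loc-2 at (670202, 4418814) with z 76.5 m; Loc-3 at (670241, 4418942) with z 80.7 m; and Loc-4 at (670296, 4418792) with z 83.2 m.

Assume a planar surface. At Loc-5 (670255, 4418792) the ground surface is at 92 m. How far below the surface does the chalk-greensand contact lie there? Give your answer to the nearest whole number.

Two edge vectors: Loc-2→Loc-3 = (39, 128, 4.2), Loc-2→Loc-4 = (94, -22, 6.7).
Normal n = (Loc-2→Loc-3) × (Loc-2→Loc-4) = (950, 133.5, -12890).
So ∂z/∂x = −n_x/n_z = 0.07370054 and ∂z/∂y = −n_y/n_z = 0.01035687.
Intercept c from Loc-2: 76.5 − 49394.25 − 45765.06 = −95082.81.
At (670255, 4418792): z_contact = 49398.2 + 45764.8 − 95082.81 = 80.2 m.
Depth below ground = 92 − 80.2 = 12 m.

12 m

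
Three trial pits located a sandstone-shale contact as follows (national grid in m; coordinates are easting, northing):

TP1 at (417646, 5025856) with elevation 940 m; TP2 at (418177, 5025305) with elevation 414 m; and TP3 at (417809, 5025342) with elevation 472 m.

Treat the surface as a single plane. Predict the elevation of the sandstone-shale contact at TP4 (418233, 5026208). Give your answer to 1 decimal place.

1212.8 m

Two edge vectors: TP1→TP2 = (531, -551, -526), TP1→TP3 = (163, -514, -468).
Normal n = (TP1→TP2) × (TP1→TP3) = (-12496, 162770, -183121).
So ∂z/∂easting = −n_x/n_z = −0.068239033 and ∂z/∂northing = −n_y/n_z = 0.888865832.
Intercept c from TP1: 940 + 28499.76 − 4467311.67 = −4437871.92.
At (418233, 5026208): z = −28539.8 + 4467624.6 − 4437871.92 = 1212.8 m.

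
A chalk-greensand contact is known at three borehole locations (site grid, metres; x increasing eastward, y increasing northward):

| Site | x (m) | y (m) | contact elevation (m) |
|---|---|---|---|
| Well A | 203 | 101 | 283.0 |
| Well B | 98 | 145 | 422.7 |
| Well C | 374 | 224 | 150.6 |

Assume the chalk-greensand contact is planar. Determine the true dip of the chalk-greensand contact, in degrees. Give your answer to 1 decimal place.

50.8°

Let the plane be z = a·x + b·y + c.
Well B−Well A: −105a + 44b = 139.7;  Well C−Well A: 171a + 123b = −132.4.
Solving gives a = −1.12573, b = 0.48861.
Gradient magnitude |∇z| = √(a² + b²) = √(1.26726 + 0.23874) = 1.22719.
True dip = arctan(1.22719) = 50.8°, dipping toward ESE (azimuth ≈ 113°).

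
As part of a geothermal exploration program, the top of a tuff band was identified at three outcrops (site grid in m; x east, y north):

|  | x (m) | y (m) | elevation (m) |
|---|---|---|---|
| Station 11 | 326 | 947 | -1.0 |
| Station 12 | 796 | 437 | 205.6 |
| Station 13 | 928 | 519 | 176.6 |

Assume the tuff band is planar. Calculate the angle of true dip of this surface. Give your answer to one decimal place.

21.2°

Two edge vectors: Station 11→Station 12 = (470, -510, 206.6), Station 11→Station 13 = (602, -428, 177.6).
Normal n = (Station 11→Station 12) × (Station 11→Station 13) = (-2151.2, 40901.2, 105860).
So ∂z/∂x = −n_x/n_z = 0.02032 and ∂z/∂y = −n_y/n_z = −0.38637.
Gradient magnitude |∇z| = √(a² + b²) = √(0.00041 + 0.14928) = 0.38690.
True dip = arctan(0.38690) = 21.2°, dipping toward N (azimuth ≈ 357°).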